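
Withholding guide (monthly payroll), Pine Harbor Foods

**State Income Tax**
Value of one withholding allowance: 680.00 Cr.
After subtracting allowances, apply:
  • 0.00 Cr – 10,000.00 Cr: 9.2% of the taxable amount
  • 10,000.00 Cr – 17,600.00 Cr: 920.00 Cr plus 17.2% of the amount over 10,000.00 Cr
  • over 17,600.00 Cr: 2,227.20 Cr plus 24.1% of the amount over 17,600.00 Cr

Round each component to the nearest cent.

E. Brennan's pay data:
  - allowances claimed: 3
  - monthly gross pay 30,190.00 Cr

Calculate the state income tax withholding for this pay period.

State Income Tax: taxable = 30,190.00 Cr − 3×680.00 Cr = 28,150.00 Cr
  2,227.20 Cr + 24.1% × (28,150.00 Cr − 17,600.00 Cr) = 2,227.20 Cr + 24.1% × 10,550.00 Cr = 4,769.75 Cr

4,769.75 Cr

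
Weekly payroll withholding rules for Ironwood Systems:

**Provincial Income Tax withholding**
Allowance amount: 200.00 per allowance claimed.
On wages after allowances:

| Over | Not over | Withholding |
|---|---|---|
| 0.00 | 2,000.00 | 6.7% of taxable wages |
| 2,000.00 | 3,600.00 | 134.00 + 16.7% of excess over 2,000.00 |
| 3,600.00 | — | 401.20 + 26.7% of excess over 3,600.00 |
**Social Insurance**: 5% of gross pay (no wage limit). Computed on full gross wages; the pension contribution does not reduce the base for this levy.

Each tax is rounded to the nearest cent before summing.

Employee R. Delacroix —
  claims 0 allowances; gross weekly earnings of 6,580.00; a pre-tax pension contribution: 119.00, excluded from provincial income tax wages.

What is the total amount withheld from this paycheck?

Provincial Income Tax: taxable = 6,580.00 − 119.00 = 6,461.00
  401.20 + 26.7% × (6,461.00 − 3,600.00) = 401.20 + 26.7% × 2,861.00 = 1,165.09
Social Insurance: 5% × 6,580.00 = 329.00
Total: 1,165.09 + 329.00 = 1,494.09

1,494.09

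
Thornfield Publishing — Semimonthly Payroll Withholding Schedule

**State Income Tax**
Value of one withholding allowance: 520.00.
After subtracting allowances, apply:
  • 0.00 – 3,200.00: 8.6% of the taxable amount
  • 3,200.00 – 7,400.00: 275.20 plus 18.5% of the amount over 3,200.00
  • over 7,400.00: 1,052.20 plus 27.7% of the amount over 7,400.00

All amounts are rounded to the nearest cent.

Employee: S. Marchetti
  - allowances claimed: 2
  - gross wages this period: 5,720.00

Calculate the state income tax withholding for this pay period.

549.00

State Income Tax: taxable = 5,720.00 − 2×520.00 = 4,680.00
  275.20 + 18.5% × (4,680.00 − 3,200.00) = 275.20 + 18.5% × 1,480.00 = 549.00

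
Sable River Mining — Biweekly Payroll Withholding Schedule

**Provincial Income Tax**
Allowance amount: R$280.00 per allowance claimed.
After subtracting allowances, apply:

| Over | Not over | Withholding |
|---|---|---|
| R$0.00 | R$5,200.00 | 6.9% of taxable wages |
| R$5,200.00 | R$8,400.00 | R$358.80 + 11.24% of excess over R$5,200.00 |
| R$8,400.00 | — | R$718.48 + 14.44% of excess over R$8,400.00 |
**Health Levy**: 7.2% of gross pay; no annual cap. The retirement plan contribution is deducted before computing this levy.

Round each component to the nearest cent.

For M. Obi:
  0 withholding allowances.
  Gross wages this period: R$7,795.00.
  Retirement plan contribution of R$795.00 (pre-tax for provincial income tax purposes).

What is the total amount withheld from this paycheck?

Provincial Income Tax: taxable = R$7,795.00 − R$795.00 = R$7,000.00
  R$358.80 + 11.24% × (R$7,000.00 − R$5,200.00) = R$358.80 + 11.24% × R$1,800.00 = R$561.12
Health Levy: 7.2% × R$7,000.00 = R$504.00
Total: R$561.12 + R$504.00 = R$1,065.12

R$1,065.12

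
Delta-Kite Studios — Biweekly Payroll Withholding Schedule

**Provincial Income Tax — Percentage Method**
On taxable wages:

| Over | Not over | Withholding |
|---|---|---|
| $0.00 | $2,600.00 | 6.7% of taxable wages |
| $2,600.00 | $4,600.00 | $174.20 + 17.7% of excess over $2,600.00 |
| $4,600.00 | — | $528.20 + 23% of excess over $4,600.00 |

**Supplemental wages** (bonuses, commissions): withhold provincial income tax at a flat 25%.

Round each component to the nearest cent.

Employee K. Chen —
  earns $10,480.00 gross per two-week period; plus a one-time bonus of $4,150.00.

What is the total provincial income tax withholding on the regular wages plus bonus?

Provincial Income Tax: taxable = $10,480.00
  $528.20 + 23% × ($10,480.00 − $4,600.00) = $528.20 + 23% × $5,880.00 = $1,880.60
Supplemental (25% flat on bonus): 25% × $4,150.00 = $1,037.50
Total provincial income tax: $1,880.60 + $1,037.50 = $2,918.10

$2,918.10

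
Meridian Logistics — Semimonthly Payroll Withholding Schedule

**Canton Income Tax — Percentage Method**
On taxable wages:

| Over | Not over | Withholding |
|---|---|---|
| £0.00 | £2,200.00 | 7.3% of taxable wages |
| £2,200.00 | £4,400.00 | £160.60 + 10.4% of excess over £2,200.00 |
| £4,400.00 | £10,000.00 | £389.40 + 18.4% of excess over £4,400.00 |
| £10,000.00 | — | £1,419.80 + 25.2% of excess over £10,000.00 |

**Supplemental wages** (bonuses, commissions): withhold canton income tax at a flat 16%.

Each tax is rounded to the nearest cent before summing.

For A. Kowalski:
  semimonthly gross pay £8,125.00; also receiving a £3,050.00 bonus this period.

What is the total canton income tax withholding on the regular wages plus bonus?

Canton Income Tax: taxable = £8,125.00
  £389.40 + 18.4% × (£8,125.00 − £4,400.00) = £389.40 + 18.4% × £3,725.00 = £1,074.80
Supplemental (16% flat on bonus): 16% × £3,050.00 = £488.00
Total canton income tax: £1,074.80 + £488.00 = £1,562.80

£1,562.80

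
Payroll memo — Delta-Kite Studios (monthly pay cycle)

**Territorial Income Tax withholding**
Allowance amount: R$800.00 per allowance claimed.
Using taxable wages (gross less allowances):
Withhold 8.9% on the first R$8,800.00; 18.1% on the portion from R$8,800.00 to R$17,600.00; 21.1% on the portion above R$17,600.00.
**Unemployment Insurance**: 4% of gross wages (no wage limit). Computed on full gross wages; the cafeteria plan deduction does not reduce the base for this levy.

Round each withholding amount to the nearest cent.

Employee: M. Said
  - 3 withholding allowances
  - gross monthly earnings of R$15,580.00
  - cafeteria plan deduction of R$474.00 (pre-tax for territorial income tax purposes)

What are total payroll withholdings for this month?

R$2,113.39

Territorial Income Tax: taxable = R$15,580.00 − R$474.00 − 3×R$800.00 = R$12,706.00
  R$783.20 + 18.1% × (R$12,706.00 − R$8,800.00) = R$783.20 + 18.1% × R$3,906.00 = R$1,490.19
Unemployment Insurance: 4% × R$15,580.00 = R$623.20
Total: R$1,490.19 + R$623.20 = R$2,113.39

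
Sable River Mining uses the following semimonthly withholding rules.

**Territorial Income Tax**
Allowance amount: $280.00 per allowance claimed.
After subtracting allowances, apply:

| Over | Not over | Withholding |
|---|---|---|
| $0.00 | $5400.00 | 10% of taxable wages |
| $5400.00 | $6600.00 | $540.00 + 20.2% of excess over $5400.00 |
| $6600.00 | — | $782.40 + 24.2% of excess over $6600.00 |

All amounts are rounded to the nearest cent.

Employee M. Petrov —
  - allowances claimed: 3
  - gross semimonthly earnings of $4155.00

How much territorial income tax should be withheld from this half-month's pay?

$331.50

Territorial Income Tax: taxable = $4155.00 − 3×$280.00 = $3315.00
  10% × $3315.00 = $331.50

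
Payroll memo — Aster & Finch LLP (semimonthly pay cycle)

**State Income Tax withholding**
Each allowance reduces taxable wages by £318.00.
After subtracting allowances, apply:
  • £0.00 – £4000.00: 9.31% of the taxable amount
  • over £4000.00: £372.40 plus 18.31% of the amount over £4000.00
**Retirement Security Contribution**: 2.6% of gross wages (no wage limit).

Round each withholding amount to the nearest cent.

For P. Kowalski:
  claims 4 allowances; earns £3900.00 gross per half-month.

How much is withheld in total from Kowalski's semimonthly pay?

£346.07

State Income Tax: taxable = £3900.00 − 4×£318.00 = £2628.00
  9.31% × £2628.00 = £244.67
Retirement Security Contribution: 2.6% × £3900.00 = £101.40
Total: £244.67 + £101.40 = £346.07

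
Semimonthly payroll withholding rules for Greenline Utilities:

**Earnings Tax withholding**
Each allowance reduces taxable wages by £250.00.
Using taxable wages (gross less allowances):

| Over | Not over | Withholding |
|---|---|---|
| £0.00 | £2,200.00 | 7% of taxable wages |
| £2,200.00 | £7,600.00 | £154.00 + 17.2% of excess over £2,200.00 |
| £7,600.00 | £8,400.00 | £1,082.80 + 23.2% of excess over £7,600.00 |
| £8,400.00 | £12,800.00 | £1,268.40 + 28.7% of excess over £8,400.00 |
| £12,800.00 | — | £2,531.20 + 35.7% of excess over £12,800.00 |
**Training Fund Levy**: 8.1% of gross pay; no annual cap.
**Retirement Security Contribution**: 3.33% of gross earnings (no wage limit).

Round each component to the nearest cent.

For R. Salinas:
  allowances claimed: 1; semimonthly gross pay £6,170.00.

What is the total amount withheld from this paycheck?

£1,499.07

Earnings Tax: taxable = £6,170.00 − 1×£250.00 = £5,920.00
  £154.00 + 17.2% × (£5,920.00 − £2,200.00) = £154.00 + 17.2% × £3,720.00 = £793.84
Training Fund Levy: 8.1% × £6,170.00 = £499.77
Retirement Security Contribution: 3.33% × £6,170.00 = £205.46
Total: £793.84 + £499.77 + £205.46 = £1,499.07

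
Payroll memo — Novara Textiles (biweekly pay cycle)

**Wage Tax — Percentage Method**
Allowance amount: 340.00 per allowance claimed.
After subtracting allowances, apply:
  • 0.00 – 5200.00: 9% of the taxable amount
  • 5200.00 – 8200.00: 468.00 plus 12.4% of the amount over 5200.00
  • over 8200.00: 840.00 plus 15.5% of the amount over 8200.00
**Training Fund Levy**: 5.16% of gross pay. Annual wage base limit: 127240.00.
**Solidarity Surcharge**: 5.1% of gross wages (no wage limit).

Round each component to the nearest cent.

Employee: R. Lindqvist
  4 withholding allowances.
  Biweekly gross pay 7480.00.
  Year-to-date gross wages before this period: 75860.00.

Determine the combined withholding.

1349.53

Wage Tax: taxable = 7480.00 − 4×340.00 = 6120.00
  468.00 + 12.4% × (6120.00 − 5200.00) = 468.00 + 12.4% × 920.00 = 582.08
Training Fund Levy: 5.16% × 7480.00 = 385.97
Solidarity Surcharge: 5.1% × 7480.00 = 381.48
Total: 582.08 + 385.97 + 381.48 = 1349.53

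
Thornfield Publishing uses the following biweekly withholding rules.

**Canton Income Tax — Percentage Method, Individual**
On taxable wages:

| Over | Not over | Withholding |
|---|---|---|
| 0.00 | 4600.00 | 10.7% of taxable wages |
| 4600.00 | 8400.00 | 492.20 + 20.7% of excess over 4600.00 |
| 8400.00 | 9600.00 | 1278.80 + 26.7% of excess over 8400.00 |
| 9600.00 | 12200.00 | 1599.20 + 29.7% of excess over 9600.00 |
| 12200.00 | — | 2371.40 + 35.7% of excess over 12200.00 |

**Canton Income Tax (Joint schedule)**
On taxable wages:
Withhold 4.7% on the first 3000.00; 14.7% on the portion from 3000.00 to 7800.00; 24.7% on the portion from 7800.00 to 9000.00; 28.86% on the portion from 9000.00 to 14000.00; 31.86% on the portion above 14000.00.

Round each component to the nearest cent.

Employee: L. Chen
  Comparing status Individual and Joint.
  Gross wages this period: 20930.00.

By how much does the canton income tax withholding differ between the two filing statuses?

694.11

Canton Income Tax (Individual): taxable = 20930.00
  2371.40 + 35.7% × (20930.00 − 12200.00) = 2371.40 + 35.7% × 8730.00 = 5488.01
Canton Income Tax (Joint): taxable = 20930.00
  2586.00 + 31.86% × (20930.00 − 14000.00) = 2586.00 + 31.86% × 6930.00 = 4793.90
Difference: |5488.01 − 4793.90| = 694.11 (higher under Individual)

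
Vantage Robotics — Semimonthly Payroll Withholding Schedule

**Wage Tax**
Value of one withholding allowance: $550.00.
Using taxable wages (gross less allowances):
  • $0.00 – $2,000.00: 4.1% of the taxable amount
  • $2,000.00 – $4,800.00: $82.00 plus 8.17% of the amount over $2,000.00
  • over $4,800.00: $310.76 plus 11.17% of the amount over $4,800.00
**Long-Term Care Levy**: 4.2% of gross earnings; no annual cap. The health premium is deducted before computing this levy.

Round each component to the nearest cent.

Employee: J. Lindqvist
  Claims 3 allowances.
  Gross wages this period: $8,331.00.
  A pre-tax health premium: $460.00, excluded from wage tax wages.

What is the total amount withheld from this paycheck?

$800.07

Wage Tax: taxable = $8,331.00 − $460.00 − 3×$550.00 = $6,221.00
  $310.76 + 11.17% × ($6,221.00 − $4,800.00) = $310.76 + 11.17% × $1,421.00 = $469.49
Long-Term Care Levy: 4.2% × $7,871.00 = $330.58
Total: $469.49 + $330.58 = $800.07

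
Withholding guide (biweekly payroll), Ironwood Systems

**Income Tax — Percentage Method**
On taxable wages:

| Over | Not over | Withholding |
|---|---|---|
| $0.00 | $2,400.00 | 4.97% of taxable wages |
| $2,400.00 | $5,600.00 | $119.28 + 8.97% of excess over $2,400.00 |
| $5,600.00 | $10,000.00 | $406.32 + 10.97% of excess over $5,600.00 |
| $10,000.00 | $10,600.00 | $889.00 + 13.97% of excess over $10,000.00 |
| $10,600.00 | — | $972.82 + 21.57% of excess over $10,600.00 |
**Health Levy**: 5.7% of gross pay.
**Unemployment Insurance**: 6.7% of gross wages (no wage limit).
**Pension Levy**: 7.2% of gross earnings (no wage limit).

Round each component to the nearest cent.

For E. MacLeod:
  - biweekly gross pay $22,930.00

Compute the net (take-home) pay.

$14,803.32

Income Tax: taxable = $22,930.00
  $972.82 + 21.57% × ($22,930.00 − $10,600.00) = $972.82 + 21.57% × $12,330.00 = $3,632.40
Health Levy: 5.7% × $22,930.00 = $1,307.01
Unemployment Insurance: 6.7% × $22,930.00 = $1,536.31
Pension Levy: 7.2% × $22,930.00 = $1,650.96
Total withheld: $3,632.40 + $1,307.01 + $1,536.31 + $1,650.96 = $8,126.68
Net pay: $22,930.00 − $8,126.68 = $14,803.32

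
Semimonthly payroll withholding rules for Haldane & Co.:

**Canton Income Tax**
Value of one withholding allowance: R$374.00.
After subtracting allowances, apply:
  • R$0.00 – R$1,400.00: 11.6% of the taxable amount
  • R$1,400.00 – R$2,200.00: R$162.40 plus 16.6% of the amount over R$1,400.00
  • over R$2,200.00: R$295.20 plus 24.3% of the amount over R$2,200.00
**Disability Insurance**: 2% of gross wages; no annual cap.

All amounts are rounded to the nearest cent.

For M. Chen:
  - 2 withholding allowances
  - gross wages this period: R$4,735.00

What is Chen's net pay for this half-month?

Canton Income Tax: taxable = R$4,735.00 − 2×R$374.00 = R$3,987.00
  R$295.20 + 24.3% × (R$3,987.00 − R$2,200.00) = R$295.20 + 24.3% × R$1,787.00 = R$729.44
Disability Insurance: 2% × R$4,735.00 = R$94.70
Total withheld: R$729.44 + R$94.70 = R$824.14
Net pay: R$4,735.00 − R$824.14 = R$3,910.86

R$3,910.86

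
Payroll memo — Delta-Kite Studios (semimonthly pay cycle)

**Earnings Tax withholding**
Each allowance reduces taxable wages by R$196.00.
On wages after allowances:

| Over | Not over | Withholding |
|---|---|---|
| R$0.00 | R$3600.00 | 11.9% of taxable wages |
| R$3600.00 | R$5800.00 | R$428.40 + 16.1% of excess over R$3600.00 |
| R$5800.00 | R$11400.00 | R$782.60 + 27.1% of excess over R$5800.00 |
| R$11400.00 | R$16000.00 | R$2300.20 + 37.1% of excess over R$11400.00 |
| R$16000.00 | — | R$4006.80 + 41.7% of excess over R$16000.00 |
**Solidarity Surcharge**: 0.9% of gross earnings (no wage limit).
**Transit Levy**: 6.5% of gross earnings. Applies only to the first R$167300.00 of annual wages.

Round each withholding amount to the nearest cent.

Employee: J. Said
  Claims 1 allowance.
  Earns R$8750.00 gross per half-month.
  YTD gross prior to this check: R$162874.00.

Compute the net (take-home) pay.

Earnings Tax: taxable = R$8750.00 − 1×R$196.00 = R$8554.00
  R$782.60 + 27.1% × (R$8554.00 − R$5800.00) = R$782.60 + 27.1% × R$2754.00 = R$1528.93
Solidarity Surcharge: 0.9% × R$8750.00 = R$78.75
Transit Levy: cap R$167300.00 − YTD R$162874.00 = R$4426.00 subject; 6.5% × R$4426.00 = R$287.69
Total withheld: R$1528.93 + R$78.75 + R$287.69 = R$1895.37
Net pay: R$8750.00 − R$1895.37 = R$6854.63

R$6854.63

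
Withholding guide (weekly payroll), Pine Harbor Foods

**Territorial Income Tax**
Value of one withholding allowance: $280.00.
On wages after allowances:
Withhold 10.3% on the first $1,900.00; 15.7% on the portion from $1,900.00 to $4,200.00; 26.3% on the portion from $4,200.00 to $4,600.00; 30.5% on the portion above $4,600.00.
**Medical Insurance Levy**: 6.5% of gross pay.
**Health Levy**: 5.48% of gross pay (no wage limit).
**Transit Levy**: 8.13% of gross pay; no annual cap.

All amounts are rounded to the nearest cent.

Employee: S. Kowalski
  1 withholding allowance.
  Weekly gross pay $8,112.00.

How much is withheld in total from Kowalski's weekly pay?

Territorial Income Tax: taxable = $8,112.00 − 1×$280.00 = $7,832.00
  $662.00 + 30.5% × ($7,832.00 − $4,600.00) = $662.00 + 30.5% × $3,232.00 = $1,647.76
Medical Insurance Levy: 6.5% × $8,112.00 = $527.28
Health Levy: 5.48% × $8,112.00 = $444.54
Transit Levy: 8.13% × $8,112.00 = $659.51
Total: $1,647.76 + $527.28 + $444.54 + $659.51 = $3,279.09

$3,279.09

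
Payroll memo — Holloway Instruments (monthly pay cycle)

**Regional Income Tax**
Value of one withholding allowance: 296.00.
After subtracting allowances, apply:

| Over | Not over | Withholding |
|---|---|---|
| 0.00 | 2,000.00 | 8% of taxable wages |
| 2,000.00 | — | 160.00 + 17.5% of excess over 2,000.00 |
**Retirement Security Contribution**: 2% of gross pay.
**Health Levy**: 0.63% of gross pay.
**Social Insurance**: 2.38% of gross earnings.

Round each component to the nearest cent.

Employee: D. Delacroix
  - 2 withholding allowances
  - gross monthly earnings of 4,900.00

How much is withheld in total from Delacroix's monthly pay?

809.39

Regional Income Tax: taxable = 4,900.00 − 2×296.00 = 4,308.00
  160.00 + 17.5% × (4,308.00 − 2,000.00) = 160.00 + 17.5% × 2,308.00 = 563.90
Retirement Security Contribution: 2% × 4,900.00 = 98.00
Health Levy: 0.63% × 4,900.00 = 30.87
Social Insurance: 2.38% × 4,900.00 = 116.62
Total: 563.90 + 98.00 + 30.87 + 116.62 = 809.39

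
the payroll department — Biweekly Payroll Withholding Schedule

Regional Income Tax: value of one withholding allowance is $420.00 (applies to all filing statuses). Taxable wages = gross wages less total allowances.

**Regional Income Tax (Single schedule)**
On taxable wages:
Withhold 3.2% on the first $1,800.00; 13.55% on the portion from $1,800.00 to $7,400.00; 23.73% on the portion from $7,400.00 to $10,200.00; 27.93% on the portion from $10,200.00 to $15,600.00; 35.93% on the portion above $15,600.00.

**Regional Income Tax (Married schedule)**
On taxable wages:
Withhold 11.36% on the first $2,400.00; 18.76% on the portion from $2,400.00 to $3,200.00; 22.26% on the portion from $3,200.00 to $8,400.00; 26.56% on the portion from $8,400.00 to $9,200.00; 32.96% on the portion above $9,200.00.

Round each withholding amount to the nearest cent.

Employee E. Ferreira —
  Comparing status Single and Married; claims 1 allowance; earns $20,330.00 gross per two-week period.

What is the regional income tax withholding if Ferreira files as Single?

$4,537.64

Regional Income Tax (Single): taxable = $20,330.00 − 1×$420.00 = $19,910.00
  $2,989.06 + 35.93% × ($19,910.00 − $15,600.00) = $2,989.06 + 35.93% × $4,310.00 = $4,537.64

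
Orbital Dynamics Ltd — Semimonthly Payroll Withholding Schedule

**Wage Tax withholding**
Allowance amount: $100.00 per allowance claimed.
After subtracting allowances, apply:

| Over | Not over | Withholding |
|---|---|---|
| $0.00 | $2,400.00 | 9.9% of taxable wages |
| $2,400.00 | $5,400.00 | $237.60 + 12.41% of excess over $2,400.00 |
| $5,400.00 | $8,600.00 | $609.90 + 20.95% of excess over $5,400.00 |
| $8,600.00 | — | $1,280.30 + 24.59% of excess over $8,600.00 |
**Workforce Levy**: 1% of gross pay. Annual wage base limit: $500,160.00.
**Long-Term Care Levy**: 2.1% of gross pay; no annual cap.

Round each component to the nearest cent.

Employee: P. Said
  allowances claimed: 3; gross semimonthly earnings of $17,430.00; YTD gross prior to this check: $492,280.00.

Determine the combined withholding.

Wage Tax: taxable = $17,430.00 − 3×$100.00 = $17,130.00
  $1,280.30 + 24.59% × ($17,130.00 − $8,600.00) = $1,280.30 + 24.59% × $8,530.00 = $3,377.83
Workforce Levy: cap $500,160.00 − YTD $492,280.00 = $7,880.00 subject; 1% × $7,880.00 = $78.80
Long-Term Care Levy: 2.1% × $17,430.00 = $366.03
Total: $3,377.83 + $78.80 + $366.03 = $3,822.66

$3,822.66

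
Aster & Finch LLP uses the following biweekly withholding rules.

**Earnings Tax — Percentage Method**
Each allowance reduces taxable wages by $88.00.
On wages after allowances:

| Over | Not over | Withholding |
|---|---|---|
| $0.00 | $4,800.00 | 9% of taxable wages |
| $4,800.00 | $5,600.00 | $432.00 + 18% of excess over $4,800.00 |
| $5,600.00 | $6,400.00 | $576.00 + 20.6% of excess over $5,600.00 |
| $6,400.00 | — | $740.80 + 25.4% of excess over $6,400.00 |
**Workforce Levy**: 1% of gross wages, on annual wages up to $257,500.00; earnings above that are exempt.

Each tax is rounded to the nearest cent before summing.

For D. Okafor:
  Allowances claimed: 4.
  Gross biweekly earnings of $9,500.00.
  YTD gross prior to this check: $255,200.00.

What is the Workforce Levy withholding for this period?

Workforce Levy: cap $257,500.00 − YTD $255,200.00 = $2,300.00 subject; 1% × $2,300.00 = $23.00

$23.00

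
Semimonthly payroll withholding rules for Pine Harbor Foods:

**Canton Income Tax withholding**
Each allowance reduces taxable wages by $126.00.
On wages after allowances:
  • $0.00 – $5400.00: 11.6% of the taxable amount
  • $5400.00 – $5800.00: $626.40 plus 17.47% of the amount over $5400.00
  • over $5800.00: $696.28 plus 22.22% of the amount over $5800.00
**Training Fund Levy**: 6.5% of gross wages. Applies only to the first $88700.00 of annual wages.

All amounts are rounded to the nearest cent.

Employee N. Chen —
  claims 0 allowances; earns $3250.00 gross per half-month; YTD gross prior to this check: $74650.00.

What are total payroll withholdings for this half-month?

Canton Income Tax: taxable = $3250.00
  11.6% × $3250.00 = $377.00
Training Fund Levy: 6.5% × $3250.00 = $211.25
Total: $377.00 + $211.25 = $588.25

$588.25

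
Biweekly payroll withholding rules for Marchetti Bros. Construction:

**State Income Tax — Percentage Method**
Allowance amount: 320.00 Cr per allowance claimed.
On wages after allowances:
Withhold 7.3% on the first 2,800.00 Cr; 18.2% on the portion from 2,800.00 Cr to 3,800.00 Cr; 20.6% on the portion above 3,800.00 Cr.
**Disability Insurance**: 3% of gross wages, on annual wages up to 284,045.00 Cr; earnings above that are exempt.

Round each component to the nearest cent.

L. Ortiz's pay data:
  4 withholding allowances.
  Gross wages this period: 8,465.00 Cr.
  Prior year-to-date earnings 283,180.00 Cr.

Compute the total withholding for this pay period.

1,109.66 Cr

State Income Tax: taxable = 8,465.00 Cr − 4×320.00 Cr = 7,185.00 Cr
  386.40 Cr + 20.6% × (7,185.00 Cr − 3,800.00 Cr) = 386.40 Cr + 20.6% × 3,385.00 Cr = 1,083.71 Cr
Disability Insurance: cap 284,045.00 Cr − YTD 283,180.00 Cr = 865.00 Cr subject; 3% × 865.00 Cr = 25.95 Cr
Total: 1,083.71 Cr + 25.95 Cr = 1,109.66 Cr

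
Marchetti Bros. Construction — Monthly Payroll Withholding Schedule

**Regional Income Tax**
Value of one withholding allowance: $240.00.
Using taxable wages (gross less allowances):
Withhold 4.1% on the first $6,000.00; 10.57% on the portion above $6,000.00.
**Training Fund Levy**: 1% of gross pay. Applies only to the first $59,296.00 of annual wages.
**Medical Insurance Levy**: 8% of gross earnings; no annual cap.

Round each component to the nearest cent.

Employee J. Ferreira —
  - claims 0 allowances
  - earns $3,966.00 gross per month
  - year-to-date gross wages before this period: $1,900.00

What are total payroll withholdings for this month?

Regional Income Tax: taxable = $3,966.00
  4.1% × $3,966.00 = $162.61
Training Fund Levy: 1% × $3,966.00 = $39.66
Medical Insurance Levy: 8% × $3,966.00 = $317.28
Total: $162.61 + $39.66 + $317.28 = $519.55

$519.55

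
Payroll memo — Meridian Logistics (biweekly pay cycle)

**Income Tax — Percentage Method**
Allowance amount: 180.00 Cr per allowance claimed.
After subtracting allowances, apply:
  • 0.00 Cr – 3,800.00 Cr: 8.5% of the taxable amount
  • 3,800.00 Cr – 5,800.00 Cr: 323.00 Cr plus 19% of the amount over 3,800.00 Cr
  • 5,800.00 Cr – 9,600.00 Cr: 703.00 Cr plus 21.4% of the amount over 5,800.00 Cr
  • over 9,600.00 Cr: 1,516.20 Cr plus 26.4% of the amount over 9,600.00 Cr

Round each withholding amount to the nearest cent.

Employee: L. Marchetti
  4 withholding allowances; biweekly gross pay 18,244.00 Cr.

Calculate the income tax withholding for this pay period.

3,608.14 Cr

Income Tax: taxable = 18,244.00 Cr − 4×180.00 Cr = 17,524.00 Cr
  1,516.20 Cr + 26.4% × (17,524.00 Cr − 9,600.00 Cr) = 1,516.20 Cr + 26.4% × 7,924.00 Cr = 3,608.14 Cr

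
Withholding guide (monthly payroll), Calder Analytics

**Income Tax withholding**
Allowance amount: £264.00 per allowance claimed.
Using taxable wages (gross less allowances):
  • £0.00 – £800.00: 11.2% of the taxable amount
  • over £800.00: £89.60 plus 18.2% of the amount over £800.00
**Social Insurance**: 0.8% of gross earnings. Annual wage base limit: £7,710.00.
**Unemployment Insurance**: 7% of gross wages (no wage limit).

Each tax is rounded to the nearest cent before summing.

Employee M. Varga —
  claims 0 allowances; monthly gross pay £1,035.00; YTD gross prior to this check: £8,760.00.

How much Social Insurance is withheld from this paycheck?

Social Insurance: YTD £8,760.00 ≥ cap £7,710.00 → £0.00

£0.00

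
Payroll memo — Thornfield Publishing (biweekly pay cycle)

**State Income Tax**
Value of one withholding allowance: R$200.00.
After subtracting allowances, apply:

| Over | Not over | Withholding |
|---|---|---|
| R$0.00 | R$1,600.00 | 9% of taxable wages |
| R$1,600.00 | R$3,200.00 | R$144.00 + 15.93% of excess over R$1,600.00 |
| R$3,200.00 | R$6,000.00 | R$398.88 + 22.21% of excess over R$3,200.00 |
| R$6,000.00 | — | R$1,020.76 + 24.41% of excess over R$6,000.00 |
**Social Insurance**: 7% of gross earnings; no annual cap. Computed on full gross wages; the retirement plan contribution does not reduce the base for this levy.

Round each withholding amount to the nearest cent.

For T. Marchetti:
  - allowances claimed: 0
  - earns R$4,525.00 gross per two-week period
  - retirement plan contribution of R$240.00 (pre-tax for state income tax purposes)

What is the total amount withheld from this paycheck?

State Income Tax: taxable = R$4,525.00 − R$240.00 = R$4,285.00
  R$398.88 + 22.21% × (R$4,285.00 − R$3,200.00) = R$398.88 + 22.21% × R$1,085.00 = R$639.86
Social Insurance: 7% × R$4,525.00 = R$316.75
Total: R$639.86 + R$316.75 = R$956.61

R$956.61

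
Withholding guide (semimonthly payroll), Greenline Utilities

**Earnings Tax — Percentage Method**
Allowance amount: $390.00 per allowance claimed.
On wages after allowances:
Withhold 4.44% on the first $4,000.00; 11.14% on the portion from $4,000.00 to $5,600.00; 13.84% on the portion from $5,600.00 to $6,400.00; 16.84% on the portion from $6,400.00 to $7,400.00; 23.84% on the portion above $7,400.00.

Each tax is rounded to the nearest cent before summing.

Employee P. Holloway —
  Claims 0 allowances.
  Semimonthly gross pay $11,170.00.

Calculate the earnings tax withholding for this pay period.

Earnings Tax: taxable = $11,170.00
  $634.96 + 23.84% × ($11,170.00 − $7,400.00) = $634.96 + 23.84% × $3,770.00 = $1,533.73

$1,533.73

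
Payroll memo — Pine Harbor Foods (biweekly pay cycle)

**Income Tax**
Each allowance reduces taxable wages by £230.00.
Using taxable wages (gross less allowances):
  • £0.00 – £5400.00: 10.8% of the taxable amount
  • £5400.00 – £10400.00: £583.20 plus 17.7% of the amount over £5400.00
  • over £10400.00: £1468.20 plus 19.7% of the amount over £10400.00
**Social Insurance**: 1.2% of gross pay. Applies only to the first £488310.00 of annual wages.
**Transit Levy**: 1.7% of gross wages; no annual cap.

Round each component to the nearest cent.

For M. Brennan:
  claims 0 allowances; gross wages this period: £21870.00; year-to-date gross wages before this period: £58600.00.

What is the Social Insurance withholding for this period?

Social Insurance: 1.2% × £21870.00 = £262.44

£262.44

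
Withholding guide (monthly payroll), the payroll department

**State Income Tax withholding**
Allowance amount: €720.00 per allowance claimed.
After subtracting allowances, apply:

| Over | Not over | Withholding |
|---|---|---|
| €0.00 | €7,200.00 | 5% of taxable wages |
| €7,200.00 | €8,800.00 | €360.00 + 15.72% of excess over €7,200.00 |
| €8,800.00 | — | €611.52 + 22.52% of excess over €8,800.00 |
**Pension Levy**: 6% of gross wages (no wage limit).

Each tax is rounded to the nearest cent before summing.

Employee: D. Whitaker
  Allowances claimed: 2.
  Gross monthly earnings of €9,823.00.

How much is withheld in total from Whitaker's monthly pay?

€1,135.35

State Income Tax: taxable = €9,823.00 − 2×€720.00 = €8,383.00
  €360.00 + 15.72% × (€8,383.00 − €7,200.00) = €360.00 + 15.72% × €1,183.00 = €545.97
Pension Levy: 6% × €9,823.00 = €589.38
Total: €545.97 + €589.38 = €1,135.35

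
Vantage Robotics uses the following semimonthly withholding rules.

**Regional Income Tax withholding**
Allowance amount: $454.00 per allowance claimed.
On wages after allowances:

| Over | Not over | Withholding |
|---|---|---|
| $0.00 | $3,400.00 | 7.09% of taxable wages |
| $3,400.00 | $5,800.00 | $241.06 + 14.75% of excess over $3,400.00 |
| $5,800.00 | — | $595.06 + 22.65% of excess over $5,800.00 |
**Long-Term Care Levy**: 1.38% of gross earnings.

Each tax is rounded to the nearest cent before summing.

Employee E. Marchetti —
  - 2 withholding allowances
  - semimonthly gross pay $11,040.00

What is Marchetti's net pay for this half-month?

Regional Income Tax: taxable = $11,040.00 − 2×$454.00 = $10,132.00
  $595.06 + 22.65% × ($10,132.00 − $5,800.00) = $595.06 + 22.65% × $4,332.00 = $1,576.26
Long-Term Care Levy: 1.38% × $11,040.00 = $152.35
Total withheld: $1,576.26 + $152.35 = $1,728.61
Net pay: $11,040.00 − $1,728.61 = $9,311.39

$9,311.39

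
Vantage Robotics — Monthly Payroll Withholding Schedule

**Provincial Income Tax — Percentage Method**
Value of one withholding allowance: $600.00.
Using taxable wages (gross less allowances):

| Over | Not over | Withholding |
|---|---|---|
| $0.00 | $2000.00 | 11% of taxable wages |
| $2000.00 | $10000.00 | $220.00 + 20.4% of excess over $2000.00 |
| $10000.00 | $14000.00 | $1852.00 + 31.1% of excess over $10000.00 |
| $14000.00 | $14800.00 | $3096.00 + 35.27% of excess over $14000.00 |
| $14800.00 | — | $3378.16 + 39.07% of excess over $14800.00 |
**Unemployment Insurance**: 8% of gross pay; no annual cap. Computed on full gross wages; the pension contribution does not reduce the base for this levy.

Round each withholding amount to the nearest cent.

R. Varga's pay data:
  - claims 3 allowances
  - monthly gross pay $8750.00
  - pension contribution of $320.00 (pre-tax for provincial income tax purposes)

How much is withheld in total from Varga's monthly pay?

Provincial Income Tax: taxable = $8750.00 − $320.00 − 3×$600.00 = $6630.00
  $220.00 + 20.4% × ($6630.00 − $2000.00) = $220.00 + 20.4% × $4630.00 = $1164.52
Unemployment Insurance: 8% × $8750.00 = $700.00
Total: $1164.52 + $700.00 = $1864.52

$1864.52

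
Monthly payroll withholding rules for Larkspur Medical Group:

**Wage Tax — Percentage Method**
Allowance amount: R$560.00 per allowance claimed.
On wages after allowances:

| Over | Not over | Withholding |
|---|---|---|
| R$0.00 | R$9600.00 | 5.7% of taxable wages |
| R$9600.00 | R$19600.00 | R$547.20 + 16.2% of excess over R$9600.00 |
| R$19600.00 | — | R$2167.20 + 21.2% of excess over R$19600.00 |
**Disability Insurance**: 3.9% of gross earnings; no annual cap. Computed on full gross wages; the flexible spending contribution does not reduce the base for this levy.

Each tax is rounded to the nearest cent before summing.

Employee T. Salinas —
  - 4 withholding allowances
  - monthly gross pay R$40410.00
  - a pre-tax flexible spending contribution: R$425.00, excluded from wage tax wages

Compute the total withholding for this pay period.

R$7589.93

Wage Tax: taxable = R$40410.00 − R$425.00 − 4×R$560.00 = R$37745.00
  R$2167.20 + 21.2% × (R$37745.00 − R$19600.00) = R$2167.20 + 21.2% × R$18145.00 = R$6013.94
Disability Insurance: 3.9% × R$40410.00 = R$1575.99
Total: R$6013.94 + R$1575.99 = R$7589.93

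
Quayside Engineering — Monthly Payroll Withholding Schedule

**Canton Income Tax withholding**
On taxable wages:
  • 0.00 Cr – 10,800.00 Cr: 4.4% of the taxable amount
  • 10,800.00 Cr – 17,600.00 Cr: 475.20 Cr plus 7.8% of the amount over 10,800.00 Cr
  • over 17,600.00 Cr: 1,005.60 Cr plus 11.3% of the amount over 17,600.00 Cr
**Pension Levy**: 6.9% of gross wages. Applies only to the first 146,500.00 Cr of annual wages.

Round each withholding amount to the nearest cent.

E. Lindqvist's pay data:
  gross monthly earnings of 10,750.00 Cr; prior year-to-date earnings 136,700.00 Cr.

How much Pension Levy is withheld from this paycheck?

Pension Levy: cap 146,500.00 Cr − YTD 136,700.00 Cr = 9,800.00 Cr subject; 6.9% × 9,800.00 Cr = 676.20 Cr

676.20 Cr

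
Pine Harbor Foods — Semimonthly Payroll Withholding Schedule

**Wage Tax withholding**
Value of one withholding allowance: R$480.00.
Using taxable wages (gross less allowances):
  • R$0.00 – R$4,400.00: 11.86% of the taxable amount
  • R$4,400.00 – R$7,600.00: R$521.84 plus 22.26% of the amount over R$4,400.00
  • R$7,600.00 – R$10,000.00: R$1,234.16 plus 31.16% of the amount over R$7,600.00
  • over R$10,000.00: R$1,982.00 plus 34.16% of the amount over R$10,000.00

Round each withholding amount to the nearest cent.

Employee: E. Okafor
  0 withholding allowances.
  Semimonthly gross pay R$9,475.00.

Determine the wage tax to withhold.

R$1,818.41

Wage Tax: taxable = R$9,475.00
  R$1,234.16 + 31.16% × (R$9,475.00 − R$7,600.00) = R$1,234.16 + 31.16% × R$1,875.00 = R$1,818.41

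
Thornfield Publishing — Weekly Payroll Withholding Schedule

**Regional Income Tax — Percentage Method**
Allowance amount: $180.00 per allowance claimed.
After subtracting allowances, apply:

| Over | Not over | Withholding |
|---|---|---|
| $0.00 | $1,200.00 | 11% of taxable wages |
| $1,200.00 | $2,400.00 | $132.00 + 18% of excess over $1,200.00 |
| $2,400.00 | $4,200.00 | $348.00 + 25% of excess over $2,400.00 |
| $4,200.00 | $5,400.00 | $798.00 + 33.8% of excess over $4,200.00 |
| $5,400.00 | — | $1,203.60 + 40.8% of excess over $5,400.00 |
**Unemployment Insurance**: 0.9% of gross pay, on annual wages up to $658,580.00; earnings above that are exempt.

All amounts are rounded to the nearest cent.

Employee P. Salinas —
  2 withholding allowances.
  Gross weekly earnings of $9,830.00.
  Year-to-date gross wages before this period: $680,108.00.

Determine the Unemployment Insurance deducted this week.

Unemployment Insurance: YTD $680,108.00 ≥ cap $658,580.00 → $0.00

$0.00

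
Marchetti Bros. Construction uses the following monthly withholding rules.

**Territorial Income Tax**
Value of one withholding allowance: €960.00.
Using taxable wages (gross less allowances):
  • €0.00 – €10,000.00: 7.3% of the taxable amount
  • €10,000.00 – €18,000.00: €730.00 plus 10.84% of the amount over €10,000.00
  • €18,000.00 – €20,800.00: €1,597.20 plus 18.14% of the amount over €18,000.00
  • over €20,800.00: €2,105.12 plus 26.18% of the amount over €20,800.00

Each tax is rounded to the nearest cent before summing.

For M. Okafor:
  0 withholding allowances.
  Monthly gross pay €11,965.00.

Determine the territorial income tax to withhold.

€943.01

Territorial Income Tax: taxable = €11,965.00
  €730.00 + 10.84% × (€11,965.00 − €10,000.00) = €730.00 + 10.84% × €1,965.00 = €943.01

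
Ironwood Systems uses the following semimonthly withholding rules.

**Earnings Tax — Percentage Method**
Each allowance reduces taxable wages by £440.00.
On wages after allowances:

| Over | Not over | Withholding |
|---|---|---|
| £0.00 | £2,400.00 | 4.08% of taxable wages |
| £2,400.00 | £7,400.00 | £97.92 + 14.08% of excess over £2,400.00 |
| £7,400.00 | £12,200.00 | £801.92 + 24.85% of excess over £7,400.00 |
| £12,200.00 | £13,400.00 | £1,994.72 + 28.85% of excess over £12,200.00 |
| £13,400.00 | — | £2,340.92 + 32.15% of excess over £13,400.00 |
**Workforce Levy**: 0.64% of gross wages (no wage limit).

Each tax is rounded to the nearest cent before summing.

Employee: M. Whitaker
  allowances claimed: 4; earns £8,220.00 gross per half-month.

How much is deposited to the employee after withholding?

Earnings Tax: taxable = £8,220.00 − 4×£440.00 = £6,460.00
  £97.92 + 14.08% × (£6,460.00 − £2,400.00) = £97.92 + 14.08% × £4,060.00 = £669.57
Workforce Levy: 0.64% × £8,220.00 = £52.61
Total withheld: £669.57 + £52.61 = £722.18
Net pay: £8,220.00 − £722.18 = £7,497.82

£7,497.82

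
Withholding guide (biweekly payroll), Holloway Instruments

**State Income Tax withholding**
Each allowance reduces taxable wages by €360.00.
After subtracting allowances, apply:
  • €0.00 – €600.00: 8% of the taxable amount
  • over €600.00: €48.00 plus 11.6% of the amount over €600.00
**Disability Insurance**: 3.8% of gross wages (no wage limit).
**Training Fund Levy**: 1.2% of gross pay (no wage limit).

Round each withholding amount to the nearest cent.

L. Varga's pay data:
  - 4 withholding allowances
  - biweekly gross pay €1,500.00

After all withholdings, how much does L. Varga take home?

€1,420.20

State Income Tax: taxable = €1,500.00 − 4×€360.00 = €60.00
  8% × €60.00 = €4.80
Disability Insurance: 3.8% × €1,500.00 = €57.00
Training Fund Levy: 1.2% × €1,500.00 = €18.00
Total withheld: €4.80 + €57.00 + €18.00 = €79.80
Net pay: €1,500.00 − €79.80 = €1,420.20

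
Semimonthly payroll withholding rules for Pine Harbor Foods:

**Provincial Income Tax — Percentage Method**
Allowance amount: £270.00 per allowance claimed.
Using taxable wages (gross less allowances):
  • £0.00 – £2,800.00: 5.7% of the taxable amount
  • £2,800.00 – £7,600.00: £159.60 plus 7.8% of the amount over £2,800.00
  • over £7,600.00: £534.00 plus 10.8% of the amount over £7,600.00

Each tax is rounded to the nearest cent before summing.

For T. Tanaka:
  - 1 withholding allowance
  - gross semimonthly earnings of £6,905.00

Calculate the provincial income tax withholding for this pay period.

Provincial Income Tax: taxable = £6,905.00 − 1×£270.00 = £6,635.00
  £159.60 + 7.8% × (£6,635.00 − £2,800.00) = £159.60 + 7.8% × £3,835.00 = £458.73

£458.73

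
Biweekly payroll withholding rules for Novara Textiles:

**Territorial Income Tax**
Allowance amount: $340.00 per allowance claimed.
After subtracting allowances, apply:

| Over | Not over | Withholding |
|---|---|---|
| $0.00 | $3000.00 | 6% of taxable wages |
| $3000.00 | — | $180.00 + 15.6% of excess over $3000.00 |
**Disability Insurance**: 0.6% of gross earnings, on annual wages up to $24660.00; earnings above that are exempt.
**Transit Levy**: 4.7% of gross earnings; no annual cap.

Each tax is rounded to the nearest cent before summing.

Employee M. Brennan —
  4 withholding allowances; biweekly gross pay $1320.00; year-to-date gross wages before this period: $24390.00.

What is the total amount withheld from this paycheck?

$63.66

Territorial Income Tax: taxable = $1320.00 − 4×$340.00 = $-40.00
  Taxable ≤ 0 → $0.00
Disability Insurance: cap $24660.00 − YTD $24390.00 = $270.00 subject; 0.6% × $270.00 = $1.62
Transit Levy: 4.7% × $1320.00 = $62.04
Total: $0.00 + $1.62 + $62.04 = $63.66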